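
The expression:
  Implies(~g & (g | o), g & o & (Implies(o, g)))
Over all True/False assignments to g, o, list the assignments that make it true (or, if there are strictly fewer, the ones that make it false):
is false only for:
  g=False, o=True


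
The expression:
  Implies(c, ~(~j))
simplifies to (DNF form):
j | ~c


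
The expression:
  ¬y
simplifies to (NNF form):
¬y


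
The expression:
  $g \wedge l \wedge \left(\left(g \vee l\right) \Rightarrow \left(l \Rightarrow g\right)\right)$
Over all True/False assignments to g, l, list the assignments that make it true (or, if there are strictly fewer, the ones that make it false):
is true only for:
  g=True, l=True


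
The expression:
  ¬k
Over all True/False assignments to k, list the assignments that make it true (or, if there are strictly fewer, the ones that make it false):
is true only for:
  k=False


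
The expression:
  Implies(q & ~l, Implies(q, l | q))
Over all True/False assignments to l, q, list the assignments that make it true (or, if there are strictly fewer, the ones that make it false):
is always true.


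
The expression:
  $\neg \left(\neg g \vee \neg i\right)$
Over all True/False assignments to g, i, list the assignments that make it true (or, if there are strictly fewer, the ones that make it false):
is true only for:
  g=True, i=True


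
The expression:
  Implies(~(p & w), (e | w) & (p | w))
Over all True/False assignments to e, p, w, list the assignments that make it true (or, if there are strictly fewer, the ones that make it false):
is false only for:
  e=False, p=False, w=False;
  e=False, p=True, w=False;
  e=True, p=False, w=False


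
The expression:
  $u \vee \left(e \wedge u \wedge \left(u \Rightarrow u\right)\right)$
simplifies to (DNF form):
$u$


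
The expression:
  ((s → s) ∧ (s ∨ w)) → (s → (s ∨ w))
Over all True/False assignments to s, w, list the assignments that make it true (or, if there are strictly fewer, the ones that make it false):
is always true.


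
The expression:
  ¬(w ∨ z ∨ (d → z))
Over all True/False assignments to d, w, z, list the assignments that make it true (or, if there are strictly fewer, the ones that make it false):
is true only for:
  d=True, w=False, z=False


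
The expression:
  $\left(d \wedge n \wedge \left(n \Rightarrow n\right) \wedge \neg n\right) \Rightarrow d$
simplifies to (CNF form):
$\text{True}$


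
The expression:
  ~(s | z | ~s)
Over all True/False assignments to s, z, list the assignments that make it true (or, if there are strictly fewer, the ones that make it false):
is never true.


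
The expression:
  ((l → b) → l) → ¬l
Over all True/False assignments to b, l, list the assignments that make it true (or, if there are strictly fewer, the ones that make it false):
is true only for:
  b=False, l=False;
  b=True, l=False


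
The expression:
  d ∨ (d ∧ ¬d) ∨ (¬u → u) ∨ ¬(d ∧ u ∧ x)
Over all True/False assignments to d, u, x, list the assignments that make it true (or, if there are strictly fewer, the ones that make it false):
is always true.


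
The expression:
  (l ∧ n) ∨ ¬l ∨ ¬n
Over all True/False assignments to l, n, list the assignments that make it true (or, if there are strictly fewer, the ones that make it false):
is always true.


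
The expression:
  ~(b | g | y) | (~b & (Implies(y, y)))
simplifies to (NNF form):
~b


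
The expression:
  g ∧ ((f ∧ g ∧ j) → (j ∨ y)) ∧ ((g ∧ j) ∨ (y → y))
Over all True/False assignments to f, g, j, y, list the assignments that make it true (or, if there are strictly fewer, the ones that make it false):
is true only for:
  f=False, g=True, j=False, y=False;
  f=False, g=True, j=False, y=True;
  f=False, g=True, j=True, y=False;
  f=False, g=True, j=True, y=True;
  f=True, g=True, j=False, y=False;
  f=True, g=True, j=False, y=True;
  f=True, g=True, j=True, y=False;
  f=True, g=True, j=True, y=True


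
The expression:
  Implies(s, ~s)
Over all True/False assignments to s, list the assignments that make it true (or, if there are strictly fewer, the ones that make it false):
is true only for:
  s=False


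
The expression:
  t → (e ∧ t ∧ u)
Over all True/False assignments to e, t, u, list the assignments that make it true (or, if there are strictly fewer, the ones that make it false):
is false only for:
  e=False, t=True, u=False;
  e=False, t=True, u=True;
  e=True, t=True, u=False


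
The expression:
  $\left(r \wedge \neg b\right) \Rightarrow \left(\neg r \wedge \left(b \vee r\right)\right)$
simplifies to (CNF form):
$b \vee \neg r$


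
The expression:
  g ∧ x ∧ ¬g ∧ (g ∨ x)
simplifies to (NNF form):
False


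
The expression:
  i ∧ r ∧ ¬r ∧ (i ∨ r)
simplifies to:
False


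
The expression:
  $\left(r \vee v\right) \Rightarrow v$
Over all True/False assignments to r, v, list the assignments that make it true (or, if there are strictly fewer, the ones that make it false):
is false only for:
  r=True, v=False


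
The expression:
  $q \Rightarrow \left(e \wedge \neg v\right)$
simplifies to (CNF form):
$\left(e \vee \neg q\right) \wedge \left(\neg q \vee \neg v\right)$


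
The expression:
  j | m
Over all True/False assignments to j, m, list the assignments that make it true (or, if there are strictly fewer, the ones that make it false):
is false only for:
  j=False, m=False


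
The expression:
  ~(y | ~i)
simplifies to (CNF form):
i & ~y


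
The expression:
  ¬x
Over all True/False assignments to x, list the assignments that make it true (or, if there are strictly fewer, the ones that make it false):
is true only for:
  x=False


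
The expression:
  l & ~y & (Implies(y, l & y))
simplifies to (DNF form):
l & ~y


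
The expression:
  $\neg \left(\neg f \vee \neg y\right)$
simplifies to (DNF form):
$f \wedge y$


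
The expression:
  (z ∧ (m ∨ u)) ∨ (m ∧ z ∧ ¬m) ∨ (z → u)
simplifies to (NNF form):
m ∨ u ∨ ¬z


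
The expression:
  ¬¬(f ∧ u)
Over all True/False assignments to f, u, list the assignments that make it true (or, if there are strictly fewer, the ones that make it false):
is true only for:
  f=True, u=True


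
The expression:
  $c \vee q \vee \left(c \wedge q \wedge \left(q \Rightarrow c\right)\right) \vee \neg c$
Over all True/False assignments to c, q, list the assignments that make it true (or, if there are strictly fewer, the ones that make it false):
is always true.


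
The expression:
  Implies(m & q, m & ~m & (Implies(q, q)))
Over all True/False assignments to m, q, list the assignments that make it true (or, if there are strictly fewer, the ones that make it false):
is false only for:
  m=True, q=True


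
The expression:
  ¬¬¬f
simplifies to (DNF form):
¬f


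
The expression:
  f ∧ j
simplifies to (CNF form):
f ∧ j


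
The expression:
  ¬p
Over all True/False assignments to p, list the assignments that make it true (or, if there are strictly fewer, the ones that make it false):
is true only for:
  p=False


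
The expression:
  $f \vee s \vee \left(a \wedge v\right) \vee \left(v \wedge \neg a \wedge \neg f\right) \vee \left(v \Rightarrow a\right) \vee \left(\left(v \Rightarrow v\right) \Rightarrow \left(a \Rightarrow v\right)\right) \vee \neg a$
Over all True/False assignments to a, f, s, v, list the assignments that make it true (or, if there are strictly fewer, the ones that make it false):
is always true.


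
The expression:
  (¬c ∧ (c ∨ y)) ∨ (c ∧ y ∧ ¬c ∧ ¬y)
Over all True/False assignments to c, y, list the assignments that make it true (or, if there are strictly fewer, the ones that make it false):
is true only for:
  c=False, y=True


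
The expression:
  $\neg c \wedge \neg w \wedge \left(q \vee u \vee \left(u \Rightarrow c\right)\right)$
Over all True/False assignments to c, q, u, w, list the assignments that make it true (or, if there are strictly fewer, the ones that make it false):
is true only for:
  c=False, q=False, u=False, w=False;
  c=False, q=False, u=True, w=False;
  c=False, q=True, u=False, w=False;
  c=False, q=True, u=True, w=False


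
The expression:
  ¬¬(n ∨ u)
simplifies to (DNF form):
n ∨ u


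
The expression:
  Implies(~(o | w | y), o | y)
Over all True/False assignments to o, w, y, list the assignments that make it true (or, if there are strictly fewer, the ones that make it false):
is false only for:
  o=False, w=False, y=False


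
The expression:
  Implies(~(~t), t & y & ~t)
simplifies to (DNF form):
~t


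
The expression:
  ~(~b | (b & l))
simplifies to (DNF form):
b & ~l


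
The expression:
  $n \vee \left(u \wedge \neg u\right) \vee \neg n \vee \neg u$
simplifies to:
$\text{True}$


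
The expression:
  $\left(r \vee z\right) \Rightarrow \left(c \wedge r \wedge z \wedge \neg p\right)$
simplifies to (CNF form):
$\left(c \vee \neg z\right) \wedge \left(r \vee \neg z\right) \wedge \left(z \vee \neg r\right) \wedge \left(\neg p \vee \neg z\right)$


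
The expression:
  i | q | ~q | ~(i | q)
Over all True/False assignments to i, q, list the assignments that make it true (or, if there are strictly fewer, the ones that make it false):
is always true.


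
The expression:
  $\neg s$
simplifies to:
$\neg s$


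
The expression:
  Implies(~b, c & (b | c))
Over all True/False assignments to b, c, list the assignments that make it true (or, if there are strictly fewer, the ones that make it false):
is false only for:
  b=False, c=False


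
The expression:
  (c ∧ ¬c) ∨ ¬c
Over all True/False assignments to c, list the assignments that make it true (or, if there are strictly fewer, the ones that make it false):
is true only for:
  c=False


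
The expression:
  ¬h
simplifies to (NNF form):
¬h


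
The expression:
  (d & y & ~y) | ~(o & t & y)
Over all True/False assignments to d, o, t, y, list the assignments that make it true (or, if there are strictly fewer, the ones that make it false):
is false only for:
  d=False, o=True, t=True, y=True;
  d=True, o=True, t=True, y=True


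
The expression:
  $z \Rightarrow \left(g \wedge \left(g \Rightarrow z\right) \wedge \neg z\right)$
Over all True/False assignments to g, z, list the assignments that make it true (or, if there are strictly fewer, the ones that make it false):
is true only for:
  g=False, z=False;
  g=True, z=False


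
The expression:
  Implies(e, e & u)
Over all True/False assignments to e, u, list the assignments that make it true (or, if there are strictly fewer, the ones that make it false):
is false only for:
  e=True, u=False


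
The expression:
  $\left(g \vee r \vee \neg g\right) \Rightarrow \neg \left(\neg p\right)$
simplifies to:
$p$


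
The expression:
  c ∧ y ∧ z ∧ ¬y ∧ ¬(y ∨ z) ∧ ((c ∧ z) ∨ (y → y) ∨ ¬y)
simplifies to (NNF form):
False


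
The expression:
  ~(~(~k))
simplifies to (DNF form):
~k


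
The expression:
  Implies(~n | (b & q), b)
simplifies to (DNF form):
b | n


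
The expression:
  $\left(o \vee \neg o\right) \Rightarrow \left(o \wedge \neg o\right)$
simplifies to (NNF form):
$\text{False}$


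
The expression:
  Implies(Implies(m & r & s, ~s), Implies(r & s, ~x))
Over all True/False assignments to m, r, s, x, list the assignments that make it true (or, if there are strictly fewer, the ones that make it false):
is false only for:
  m=False, r=True, s=True, x=True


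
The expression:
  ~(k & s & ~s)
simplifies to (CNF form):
True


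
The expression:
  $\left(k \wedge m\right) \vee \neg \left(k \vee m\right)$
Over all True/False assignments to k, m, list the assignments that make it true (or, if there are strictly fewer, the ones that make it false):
is true only for:
  k=False, m=False;
  k=True, m=True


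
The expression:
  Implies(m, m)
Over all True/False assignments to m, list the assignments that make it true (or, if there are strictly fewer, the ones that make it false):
is always true.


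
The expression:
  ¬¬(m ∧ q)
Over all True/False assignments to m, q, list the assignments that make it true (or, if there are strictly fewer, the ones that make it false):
is true only for:
  m=True, q=True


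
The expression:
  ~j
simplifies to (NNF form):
~j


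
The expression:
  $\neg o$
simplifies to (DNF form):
$\neg o$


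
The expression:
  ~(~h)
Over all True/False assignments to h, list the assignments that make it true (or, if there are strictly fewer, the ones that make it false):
is true only for:
  h=True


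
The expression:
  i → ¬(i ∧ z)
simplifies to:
¬i ∨ ¬z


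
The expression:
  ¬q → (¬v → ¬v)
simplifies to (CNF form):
True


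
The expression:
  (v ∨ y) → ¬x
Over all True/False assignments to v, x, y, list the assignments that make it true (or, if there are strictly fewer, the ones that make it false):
is false only for:
  v=False, x=True, y=True;
  v=True, x=True, y=False;
  v=True, x=True, y=True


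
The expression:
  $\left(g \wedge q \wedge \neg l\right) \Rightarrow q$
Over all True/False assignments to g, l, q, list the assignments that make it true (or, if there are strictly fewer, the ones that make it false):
is always true.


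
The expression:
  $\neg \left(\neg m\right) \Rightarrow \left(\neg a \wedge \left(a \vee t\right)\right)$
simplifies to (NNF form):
$\left(t \wedge \neg a\right) \vee \neg m$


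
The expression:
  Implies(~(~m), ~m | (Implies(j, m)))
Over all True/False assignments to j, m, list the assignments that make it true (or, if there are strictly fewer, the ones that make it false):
is always true.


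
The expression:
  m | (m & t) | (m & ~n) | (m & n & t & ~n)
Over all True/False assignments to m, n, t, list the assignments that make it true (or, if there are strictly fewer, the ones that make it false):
is true only for:
  m=True, n=False, t=False;
  m=True, n=False, t=True;
  m=True, n=True, t=False;
  m=True, n=True, t=True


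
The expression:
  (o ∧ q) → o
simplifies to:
True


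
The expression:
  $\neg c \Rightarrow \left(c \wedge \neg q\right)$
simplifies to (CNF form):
$c$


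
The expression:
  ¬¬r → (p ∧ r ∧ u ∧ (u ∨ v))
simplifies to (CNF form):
(p ∨ ¬r) ∧ (u ∨ ¬r)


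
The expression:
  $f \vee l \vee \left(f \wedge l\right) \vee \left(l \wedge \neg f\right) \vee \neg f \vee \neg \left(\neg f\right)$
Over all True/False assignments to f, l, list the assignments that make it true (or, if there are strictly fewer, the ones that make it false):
is always true.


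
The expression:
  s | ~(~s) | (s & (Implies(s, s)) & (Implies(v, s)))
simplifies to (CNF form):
s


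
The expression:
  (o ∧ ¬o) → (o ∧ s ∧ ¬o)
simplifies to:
True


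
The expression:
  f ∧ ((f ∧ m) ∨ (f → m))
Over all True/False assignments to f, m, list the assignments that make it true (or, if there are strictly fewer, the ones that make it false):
is true only for:
  f=True, m=True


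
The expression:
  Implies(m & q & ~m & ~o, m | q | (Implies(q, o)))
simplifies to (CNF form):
True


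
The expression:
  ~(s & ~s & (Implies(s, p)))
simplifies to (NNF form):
True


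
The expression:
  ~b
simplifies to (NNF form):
~b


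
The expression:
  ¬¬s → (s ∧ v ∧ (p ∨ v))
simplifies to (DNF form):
v ∨ ¬s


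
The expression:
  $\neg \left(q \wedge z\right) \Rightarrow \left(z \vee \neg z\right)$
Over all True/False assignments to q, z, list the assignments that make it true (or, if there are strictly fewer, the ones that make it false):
is always true.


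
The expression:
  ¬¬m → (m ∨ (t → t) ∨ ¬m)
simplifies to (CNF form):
True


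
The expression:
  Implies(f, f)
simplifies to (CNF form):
True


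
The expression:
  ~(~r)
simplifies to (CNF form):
r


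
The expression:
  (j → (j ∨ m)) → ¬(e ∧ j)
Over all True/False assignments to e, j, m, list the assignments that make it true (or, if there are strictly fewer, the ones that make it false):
is false only for:
  e=True, j=True, m=False;
  e=True, j=True, m=True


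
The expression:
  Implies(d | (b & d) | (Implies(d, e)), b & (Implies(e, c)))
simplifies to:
b & (c | ~e)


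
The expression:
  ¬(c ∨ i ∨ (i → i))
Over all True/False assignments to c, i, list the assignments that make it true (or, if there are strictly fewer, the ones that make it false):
is never true.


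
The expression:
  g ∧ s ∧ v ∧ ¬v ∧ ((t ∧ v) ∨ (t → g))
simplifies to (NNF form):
False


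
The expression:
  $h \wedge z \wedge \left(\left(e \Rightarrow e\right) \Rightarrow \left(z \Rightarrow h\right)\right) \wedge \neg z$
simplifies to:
$\text{False}$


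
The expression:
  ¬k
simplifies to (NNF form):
¬k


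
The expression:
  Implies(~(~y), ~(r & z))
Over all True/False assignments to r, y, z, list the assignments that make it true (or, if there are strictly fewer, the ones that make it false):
is false only for:
  r=True, y=True, z=True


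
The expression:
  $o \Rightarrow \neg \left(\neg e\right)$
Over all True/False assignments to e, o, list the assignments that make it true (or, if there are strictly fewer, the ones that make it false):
is false only for:
  e=False, o=True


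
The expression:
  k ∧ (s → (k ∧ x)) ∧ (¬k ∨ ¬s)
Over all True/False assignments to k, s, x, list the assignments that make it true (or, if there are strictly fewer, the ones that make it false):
is true only for:
  k=True, s=False, x=False;
  k=True, s=False, x=True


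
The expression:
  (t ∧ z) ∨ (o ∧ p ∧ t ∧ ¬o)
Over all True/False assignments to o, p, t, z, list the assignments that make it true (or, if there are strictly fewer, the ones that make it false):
is true only for:
  o=False, p=False, t=True, z=True;
  o=False, p=True, t=True, z=True;
  o=True, p=False, t=True, z=True;
  o=True, p=True, t=True, z=True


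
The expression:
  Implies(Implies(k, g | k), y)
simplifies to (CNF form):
y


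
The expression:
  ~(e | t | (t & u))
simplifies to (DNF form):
~e & ~t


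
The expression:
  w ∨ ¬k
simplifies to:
w ∨ ¬k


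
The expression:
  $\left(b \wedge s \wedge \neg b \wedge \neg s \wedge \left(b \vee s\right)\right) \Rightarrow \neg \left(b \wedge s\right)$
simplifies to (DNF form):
$\text{True}$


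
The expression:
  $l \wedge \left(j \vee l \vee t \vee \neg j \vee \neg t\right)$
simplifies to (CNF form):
$l$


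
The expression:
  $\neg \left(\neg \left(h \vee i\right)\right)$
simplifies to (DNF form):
$h \vee i$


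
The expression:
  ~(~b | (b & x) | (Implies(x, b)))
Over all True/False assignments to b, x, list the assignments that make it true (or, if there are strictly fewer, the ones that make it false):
is never true.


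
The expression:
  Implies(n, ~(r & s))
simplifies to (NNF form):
~n | ~r | ~s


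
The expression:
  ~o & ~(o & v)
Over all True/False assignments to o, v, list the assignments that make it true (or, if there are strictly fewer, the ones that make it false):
is true only for:
  o=False, v=False;
  o=False, v=True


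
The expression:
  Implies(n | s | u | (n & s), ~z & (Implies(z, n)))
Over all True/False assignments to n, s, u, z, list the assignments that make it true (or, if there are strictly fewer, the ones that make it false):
is false only for:
  n=False, s=False, u=True, z=True;
  n=False, s=True, u=False, z=True;
  n=False, s=True, u=True, z=True;
  n=True, s=False, u=False, z=True;
  n=True, s=False, u=True, z=True;
  n=True, s=True, u=False, z=True;
  n=True, s=True, u=True, z=True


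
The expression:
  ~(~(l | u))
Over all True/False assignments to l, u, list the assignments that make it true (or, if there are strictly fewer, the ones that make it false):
is false only for:
  l=False, u=False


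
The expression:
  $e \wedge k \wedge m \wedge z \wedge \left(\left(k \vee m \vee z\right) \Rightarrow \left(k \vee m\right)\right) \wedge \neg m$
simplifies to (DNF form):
$\text{False}$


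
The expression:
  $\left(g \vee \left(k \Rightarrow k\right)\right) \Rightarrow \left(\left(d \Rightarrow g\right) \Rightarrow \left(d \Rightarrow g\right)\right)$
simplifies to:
$\text{True}$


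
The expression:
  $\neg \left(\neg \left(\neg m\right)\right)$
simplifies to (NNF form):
$\neg m$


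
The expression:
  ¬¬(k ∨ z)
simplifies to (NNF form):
k ∨ z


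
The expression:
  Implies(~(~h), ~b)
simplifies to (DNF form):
~b | ~h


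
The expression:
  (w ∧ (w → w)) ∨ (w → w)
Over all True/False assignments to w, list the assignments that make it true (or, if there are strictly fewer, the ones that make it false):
is always true.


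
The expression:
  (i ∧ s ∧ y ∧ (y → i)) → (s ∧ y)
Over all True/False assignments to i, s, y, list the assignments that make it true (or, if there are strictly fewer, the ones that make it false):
is always true.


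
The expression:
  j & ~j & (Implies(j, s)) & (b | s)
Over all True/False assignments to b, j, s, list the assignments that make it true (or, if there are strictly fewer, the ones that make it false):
is never true.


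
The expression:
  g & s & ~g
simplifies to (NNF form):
False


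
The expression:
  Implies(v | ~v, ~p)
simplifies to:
~p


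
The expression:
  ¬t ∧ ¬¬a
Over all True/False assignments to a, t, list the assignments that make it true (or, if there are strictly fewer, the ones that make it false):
is true only for:
  a=True, t=False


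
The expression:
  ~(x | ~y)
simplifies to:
y & ~x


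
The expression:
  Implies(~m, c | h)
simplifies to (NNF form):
c | h | m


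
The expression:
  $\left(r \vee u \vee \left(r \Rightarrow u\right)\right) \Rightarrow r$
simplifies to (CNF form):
$r$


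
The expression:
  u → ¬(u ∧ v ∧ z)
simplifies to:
¬u ∨ ¬v ∨ ¬z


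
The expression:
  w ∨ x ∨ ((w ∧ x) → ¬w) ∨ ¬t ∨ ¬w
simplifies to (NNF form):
True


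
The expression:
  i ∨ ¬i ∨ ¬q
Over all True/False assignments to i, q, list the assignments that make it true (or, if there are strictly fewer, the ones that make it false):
is always true.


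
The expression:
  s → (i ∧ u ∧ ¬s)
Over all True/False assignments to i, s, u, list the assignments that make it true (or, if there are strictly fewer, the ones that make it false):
is true only for:
  i=False, s=False, u=False;
  i=False, s=False, u=True;
  i=True, s=False, u=False;
  i=True, s=False, u=True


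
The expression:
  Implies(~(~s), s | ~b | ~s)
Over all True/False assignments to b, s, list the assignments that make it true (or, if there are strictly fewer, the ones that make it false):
is always true.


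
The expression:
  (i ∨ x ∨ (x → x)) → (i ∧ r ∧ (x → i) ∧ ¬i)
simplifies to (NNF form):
False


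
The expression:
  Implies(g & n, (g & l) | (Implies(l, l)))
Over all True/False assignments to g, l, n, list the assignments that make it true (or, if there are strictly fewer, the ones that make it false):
is always true.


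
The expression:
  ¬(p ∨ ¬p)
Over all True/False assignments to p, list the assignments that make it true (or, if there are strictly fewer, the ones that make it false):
is never true.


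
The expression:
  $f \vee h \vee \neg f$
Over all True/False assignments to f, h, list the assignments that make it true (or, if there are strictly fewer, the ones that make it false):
is always true.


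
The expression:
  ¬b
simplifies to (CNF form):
¬b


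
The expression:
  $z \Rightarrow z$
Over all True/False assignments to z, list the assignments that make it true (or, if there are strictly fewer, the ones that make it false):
is always true.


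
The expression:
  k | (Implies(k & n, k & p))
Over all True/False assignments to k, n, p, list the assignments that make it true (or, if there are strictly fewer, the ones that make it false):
is always true.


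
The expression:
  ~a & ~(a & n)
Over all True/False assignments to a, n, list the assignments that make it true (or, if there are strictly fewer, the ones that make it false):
is true only for:
  a=False, n=False;
  a=False, n=True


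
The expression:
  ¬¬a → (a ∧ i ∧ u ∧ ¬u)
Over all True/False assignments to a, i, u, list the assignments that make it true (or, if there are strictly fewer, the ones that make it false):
is true only for:
  a=False, i=False, u=False;
  a=False, i=False, u=True;
  a=False, i=True, u=False;
  a=False, i=True, u=True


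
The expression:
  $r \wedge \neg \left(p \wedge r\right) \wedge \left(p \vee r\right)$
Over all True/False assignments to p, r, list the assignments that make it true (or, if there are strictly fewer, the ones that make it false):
is true only for:
  p=False, r=True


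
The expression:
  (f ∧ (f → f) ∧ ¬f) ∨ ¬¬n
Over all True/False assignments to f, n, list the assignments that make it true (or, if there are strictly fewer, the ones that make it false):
is true only for:
  f=False, n=True;
  f=True, n=True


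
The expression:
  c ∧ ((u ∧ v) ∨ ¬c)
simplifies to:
c ∧ u ∧ v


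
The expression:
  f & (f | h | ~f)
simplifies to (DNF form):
f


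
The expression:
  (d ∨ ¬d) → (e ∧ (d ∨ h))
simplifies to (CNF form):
e ∧ (d ∨ h)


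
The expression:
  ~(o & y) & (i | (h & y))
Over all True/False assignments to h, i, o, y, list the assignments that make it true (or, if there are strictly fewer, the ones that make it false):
is true only for:
  h=False, i=True, o=False, y=False;
  h=False, i=True, o=False, y=True;
  h=False, i=True, o=True, y=False;
  h=True, i=False, o=False, y=True;
  h=True, i=True, o=False, y=False;
  h=True, i=True, o=False, y=True;
  h=True, i=True, o=True, y=False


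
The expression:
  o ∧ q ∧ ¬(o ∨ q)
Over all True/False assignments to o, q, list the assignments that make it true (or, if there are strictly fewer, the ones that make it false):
is never true.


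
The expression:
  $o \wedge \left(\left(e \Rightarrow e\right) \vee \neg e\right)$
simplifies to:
$o$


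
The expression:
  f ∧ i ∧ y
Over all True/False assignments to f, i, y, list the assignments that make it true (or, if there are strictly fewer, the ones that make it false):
is true only for:
  f=True, i=True, y=True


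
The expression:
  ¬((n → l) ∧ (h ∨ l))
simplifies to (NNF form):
¬l ∧ (n ∨ ¬h)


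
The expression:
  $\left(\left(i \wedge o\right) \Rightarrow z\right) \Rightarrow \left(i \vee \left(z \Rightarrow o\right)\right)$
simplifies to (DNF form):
$i \vee o \vee \neg z$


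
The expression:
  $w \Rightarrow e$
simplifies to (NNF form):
$e \vee \neg w$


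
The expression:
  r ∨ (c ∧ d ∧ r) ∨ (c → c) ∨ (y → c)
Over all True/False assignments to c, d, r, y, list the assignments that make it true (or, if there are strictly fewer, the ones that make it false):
is always true.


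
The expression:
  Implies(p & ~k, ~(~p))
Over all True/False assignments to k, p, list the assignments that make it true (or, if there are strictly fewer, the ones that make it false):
is always true.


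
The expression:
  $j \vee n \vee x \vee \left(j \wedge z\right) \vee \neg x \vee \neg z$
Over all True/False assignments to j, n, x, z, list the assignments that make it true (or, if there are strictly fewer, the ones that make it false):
is always true.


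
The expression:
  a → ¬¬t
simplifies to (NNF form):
t ∨ ¬a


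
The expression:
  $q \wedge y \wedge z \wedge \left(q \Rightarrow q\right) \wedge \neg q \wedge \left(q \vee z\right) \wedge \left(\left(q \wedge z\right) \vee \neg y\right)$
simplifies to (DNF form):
$\text{False}$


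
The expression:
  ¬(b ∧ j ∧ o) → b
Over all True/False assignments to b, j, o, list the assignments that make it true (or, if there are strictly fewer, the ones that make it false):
is true only for:
  b=True, j=False, o=False;
  b=True, j=False, o=True;
  b=True, j=True, o=False;
  b=True, j=True, o=True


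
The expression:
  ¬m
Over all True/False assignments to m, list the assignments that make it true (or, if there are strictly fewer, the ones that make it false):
is true only for:
  m=False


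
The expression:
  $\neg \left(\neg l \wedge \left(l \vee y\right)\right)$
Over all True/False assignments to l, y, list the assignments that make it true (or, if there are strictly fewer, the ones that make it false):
is false only for:
  l=False, y=True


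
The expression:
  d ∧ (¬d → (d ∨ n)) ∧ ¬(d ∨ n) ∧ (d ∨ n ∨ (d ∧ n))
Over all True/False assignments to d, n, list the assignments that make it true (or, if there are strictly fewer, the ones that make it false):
is never true.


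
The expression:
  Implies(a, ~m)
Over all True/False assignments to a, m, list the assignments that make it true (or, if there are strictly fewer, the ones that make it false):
is false only for:
  a=True, m=True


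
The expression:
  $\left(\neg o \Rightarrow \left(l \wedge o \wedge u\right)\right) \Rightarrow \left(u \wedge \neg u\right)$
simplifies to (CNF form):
$\neg o$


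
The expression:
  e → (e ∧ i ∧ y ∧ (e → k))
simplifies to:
(i ∧ k ∧ y) ∨ ¬e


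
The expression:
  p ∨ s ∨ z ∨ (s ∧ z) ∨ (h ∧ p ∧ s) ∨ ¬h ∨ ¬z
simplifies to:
True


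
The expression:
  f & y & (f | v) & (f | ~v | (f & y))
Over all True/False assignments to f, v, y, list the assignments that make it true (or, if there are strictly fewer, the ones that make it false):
is true only for:
  f=True, v=False, y=True;
  f=True, v=True, y=True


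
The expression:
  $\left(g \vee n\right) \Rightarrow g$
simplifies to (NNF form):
$g \vee \neg n$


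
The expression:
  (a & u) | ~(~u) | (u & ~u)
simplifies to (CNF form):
u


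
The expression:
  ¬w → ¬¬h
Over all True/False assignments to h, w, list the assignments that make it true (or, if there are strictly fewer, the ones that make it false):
is false only for:
  h=False, w=False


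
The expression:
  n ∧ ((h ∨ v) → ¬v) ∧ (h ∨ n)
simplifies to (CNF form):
n ∧ ¬v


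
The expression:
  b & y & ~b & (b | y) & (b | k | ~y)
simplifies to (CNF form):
False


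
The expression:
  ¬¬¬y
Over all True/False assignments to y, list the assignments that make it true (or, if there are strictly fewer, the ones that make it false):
is true only for:
  y=False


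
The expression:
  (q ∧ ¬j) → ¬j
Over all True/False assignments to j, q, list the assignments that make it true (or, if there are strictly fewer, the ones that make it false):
is always true.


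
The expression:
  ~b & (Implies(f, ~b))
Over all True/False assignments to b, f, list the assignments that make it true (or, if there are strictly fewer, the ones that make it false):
is true only for:
  b=False, f=False;
  b=False, f=True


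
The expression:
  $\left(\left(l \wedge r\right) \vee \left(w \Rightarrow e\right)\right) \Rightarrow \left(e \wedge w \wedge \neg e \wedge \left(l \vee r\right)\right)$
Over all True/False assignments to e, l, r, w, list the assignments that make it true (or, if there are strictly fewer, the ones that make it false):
is true only for:
  e=False, l=False, r=False, w=True;
  e=False, l=False, r=True, w=True;
  e=False, l=True, r=False, w=True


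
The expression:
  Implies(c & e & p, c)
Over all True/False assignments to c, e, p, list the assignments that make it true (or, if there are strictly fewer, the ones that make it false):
is always true.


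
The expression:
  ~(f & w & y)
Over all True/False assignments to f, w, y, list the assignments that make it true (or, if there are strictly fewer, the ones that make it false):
is false only for:
  f=True, w=True, y=True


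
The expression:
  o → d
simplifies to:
d ∨ ¬o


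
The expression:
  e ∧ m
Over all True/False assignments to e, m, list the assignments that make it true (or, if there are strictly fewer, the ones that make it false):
is true only for:
  e=True, m=True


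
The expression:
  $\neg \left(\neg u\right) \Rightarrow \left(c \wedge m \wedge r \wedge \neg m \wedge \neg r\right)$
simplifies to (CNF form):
$\neg u$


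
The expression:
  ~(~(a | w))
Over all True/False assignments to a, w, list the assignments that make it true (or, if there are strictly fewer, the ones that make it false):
is false only for:
  a=False, w=False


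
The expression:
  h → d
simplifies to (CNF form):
d ∨ ¬h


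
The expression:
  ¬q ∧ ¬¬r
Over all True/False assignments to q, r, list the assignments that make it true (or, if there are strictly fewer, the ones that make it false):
is true only for:
  q=False, r=True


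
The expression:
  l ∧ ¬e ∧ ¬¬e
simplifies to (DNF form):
False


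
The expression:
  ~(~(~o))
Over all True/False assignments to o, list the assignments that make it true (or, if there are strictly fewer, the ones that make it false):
is true only for:
  o=False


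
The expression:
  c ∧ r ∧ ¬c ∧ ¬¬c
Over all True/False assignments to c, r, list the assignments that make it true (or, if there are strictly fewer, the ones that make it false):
is never true.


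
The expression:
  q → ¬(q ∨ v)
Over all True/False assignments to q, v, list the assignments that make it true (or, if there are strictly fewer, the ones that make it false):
is true only for:
  q=False, v=False;
  q=False, v=True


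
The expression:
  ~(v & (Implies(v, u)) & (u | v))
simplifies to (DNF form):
~u | ~v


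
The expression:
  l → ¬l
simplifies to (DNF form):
¬l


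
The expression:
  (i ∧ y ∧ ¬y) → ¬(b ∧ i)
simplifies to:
True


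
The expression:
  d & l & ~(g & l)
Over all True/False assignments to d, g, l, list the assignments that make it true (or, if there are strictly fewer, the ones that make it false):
is true only for:
  d=True, g=False, l=True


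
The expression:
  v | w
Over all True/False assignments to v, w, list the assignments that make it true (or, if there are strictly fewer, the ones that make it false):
is false only for:
  v=False, w=False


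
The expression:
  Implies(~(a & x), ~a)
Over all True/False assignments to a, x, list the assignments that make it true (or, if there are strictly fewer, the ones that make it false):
is false only for:
  a=True, x=False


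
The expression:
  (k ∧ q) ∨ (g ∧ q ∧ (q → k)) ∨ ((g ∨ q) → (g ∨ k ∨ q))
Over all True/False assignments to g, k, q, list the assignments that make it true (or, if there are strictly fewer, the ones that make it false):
is always true.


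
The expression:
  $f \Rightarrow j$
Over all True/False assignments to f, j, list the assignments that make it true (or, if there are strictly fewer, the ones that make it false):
is false only for:
  f=True, j=False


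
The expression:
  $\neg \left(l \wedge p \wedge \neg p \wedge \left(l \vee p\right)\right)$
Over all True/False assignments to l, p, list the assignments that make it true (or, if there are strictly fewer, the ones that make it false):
is always true.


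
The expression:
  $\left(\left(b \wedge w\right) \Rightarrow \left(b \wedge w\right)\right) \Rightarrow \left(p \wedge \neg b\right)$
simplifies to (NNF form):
$p \wedge \neg b$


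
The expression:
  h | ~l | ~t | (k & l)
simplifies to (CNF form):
h | k | ~l | ~t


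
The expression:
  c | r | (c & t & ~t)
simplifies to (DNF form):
c | r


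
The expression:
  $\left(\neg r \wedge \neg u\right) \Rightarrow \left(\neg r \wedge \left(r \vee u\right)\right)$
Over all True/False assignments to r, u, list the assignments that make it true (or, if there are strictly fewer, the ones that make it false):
is false only for:
  r=False, u=False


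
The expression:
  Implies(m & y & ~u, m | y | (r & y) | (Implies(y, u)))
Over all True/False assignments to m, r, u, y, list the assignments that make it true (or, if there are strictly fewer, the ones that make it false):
is always true.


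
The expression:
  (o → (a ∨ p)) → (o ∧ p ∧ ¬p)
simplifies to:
o ∧ ¬a ∧ ¬p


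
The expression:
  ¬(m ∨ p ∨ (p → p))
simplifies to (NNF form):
False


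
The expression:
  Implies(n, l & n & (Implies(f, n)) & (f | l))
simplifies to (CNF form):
l | ~n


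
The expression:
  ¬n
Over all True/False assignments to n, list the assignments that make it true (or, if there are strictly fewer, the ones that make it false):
is true only for:
  n=False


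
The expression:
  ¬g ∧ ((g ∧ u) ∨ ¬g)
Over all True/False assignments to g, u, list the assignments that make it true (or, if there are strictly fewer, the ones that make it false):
is true only for:
  g=False, u=False;
  g=False, u=True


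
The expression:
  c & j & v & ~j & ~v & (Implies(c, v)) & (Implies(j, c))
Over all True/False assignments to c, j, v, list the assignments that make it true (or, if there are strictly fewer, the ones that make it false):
is never true.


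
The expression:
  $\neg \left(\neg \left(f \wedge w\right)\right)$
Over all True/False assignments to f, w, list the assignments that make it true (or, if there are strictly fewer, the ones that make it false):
is true only for:
  f=True, w=True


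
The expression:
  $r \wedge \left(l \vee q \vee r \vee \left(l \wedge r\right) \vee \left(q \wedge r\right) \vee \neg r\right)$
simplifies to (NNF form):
$r$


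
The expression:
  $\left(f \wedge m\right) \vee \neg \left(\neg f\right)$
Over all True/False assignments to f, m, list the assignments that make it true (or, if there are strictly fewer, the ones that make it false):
is true only for:
  f=True, m=False;
  f=True, m=True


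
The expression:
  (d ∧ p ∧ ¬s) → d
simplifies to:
True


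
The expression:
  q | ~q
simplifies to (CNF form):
True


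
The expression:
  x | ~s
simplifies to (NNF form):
x | ~s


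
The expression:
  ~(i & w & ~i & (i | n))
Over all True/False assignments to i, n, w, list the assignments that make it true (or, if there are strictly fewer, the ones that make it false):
is always true.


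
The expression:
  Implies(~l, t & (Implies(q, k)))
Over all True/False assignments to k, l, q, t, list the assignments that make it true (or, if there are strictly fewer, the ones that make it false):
is false only for:
  k=False, l=False, q=False, t=False;
  k=False, l=False, q=True, t=False;
  k=False, l=False, q=True, t=True;
  k=True, l=False, q=False, t=False;
  k=True, l=False, q=True, t=False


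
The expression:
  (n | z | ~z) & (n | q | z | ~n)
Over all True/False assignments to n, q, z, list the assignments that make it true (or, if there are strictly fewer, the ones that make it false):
is always true.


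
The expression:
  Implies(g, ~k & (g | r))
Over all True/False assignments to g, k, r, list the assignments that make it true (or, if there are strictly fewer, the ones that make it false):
is false only for:
  g=True, k=True, r=False;
  g=True, k=True, r=True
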